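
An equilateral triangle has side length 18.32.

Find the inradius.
r = Area/s with s the semi-perimeter.
Area = (√3/4)·18.32² = (√3/4)·335.6224 ≈ 0.433013·335.6224 ≈ 145.329
s = 3·18.32/2 = 27.48
r ≈ 145.329/27.48 ≈ 5.28853
(Equivalently r = side/(2√3) = 18.32/3.4641 ≈ 5.28853.)

r = 5.289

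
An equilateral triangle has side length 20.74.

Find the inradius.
r = Area/s with s the semi-perimeter.
Area = (√3/4)·20.74² = (√3/4)·430.1476 ≈ 0.433013·430.1476 ≈ 186.259
s = 3·20.74/2 = 31.11
r ≈ 186.259/31.11 ≈ 5.98712
(Equivalently r = side/(2√3) = 20.74/3.4641 ≈ 5.98712.)

r = 5.987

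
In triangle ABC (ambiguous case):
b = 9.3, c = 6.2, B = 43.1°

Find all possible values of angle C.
b/sin(B) = c/sin(C)  ⇒  sin(C) = c·sin(B)/b = 6.2·sin(43.1°)/9.3
sin(43.1°) ≈ 0.683274
sin(C) ≈ 6.2·0.683274/9.3 ≈ 4.2363/9.3 ≈ 0.455516
Candidate 1: C₁ = arcsin(0.455516) ≈ 27.0981°  →  A = 180° − 43.1° − 27.0981° ≈ 109.802° > 0, valid
Candidate 2: C₂ = 180° − C₁ ≈ 152.902°  →  A = 180° − 43.1° − 152.902° ≈ -16.0019° ≤ 0, not a valid triangle

C = 27.1° (one solution)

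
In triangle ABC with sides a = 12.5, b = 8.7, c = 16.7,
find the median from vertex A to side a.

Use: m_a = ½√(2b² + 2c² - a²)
m_a = ½√(2·8.7² + 2·16.7² − 12.5²) = ½√(2·75.69 + 2·278.89 − 156.25) = ½√(151.38 + 557.78 − 156.25) = ½√552.91
√552.91 ≈ 23.514, so m_a ≈ 11.757

m_a = 11.76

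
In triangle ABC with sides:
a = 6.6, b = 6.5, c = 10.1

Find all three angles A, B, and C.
Law of cosines for each angle (a² = 43.56, b² = 42.25, c² = 102.01):
cos(A) = (b² + c² − a²)/(2bc) = (42.25 + 102.01 − 43.56)/(2·6.5·10.1) = 100.7/131.3 ≈ 0.766946  ⇒  A ≈ 39.9196°
cos(B) = (a² + c² − b²)/(2ac) = (43.56 + 102.01 − 42.25)/(2·6.6·10.1) = 103.32/133.32 ≈ 0.774977  ⇒  B ≈ 39.197°
cos(C) = (a² + b² − c²)/(2ab) = (43.56 + 42.25 − 102.01)/(2·6.6·6.5) = -16.2/85.8 ≈ -0.188811  ⇒  C ≈ 100.883°
Check: A + B + C ≈ 180°

A = 39.92°, B = 39.2°, C = 100.9°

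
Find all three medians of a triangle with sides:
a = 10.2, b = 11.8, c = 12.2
Median formula: m_a = ½√(2b² + 2c² − a²) (and cyclically). a² = 104.04, b² = 139.24, c² = 148.84.
m_a = ½√(2·139.24 + 2·148.84 − 104.04) = ½√472.12 ≈ ½·21.7283 ≈ 10.8642
m_b = ½√(2·104.04 + 2·148.84 − 139.24) = ½√366.52 ≈ ½·19.1447 ≈ 9.57236
m_c = ½√(2·104.04 + 2·139.24 − 148.84) = ½√337.72 ≈ ½·18.3772 ≈ 9.18858

m_a = 10.86, m_b = 9.572, m_c = 9.189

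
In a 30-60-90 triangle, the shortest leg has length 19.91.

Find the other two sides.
In a 30-60-90 triangle the sides are in ratio 1 : √3 : 2 (short leg : long leg : hypotenuse).
Long leg = 19.91·√3 ≈ 19.91·1.73205 ≈ 34.4851
Hypotenuse = 2·19.91 = 39.82

Long leg = 19.91√3 = 34.49, Hypotenuse = 39.82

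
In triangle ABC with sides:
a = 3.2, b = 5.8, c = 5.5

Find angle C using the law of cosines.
c² = a² + b² − 2ab·cos(C)  ⇒  cos(C) = (a² + b² − c²)/(2ab)
cos(C) = (3.2² + 5.8² − 5.5²)/(2·3.2·5.8) = (10.24 + 33.64 − 30.25)/37.12 = 13.63/37.12 ≈ 0.367188
C = arccos(0.367188) ≈ 68.4577°

C = 68.46°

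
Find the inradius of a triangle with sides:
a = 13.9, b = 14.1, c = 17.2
r = Area/s where s is the semi-perimeter.
s = (13.9 + 14.1 + 17.2)/2 = 45.2/2 = 22.6
Area = √(s(s−a)(s−b)(s−c)) = √(22.6·8.7·8.5·5.4) ≈ √9024.86 ≈ 94.9993
r ≈ 94.9993/22.6 ≈ 4.20351

r = 4.204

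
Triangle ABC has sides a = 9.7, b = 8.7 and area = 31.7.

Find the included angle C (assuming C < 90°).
Area = ½·a·b·sin(C)  ⇒  sin(C) = 2·Area/(a·b) = 2·31.7/(9.7·8.7) = 63.4/84.39 ≈ 0.751274
C = arcsin(0.751274) ≈ 48.7008° (taking the acute solution since C < 90°)

C = 48.7°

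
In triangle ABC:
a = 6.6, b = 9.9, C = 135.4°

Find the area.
Two sides and the included angle (SAS): A = ½·a·b·sin(C) = ½·6.6·9.9·sin(135.4°)
sin(135.4°) ≈ 0.702153
A ≈ ½·65.34·0.702153 = 32.67·0.702153 ≈ 22.9393

Area = 22.94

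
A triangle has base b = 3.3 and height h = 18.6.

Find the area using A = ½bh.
A = ½·b·h = ½·3.3·18.6 = ½·61.38 = 30.69

Area = 30.69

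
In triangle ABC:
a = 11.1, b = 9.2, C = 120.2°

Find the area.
Two sides and the included angle (SAS): A = ½·a·b·sin(C) = ½·11.1·9.2·sin(120.2°)
sin(120.2°) ≈ 0.864275
A ≈ ½·102.12·0.864275 = 51.06·0.864275 ≈ 44.1299

Area = 44.13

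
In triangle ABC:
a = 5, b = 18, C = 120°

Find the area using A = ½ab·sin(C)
A = ½·a·b·sin(C) = ½·5·18·sin(120°)
sin(120°) ≈ 0.866025
A ≈ ½·90·0.866025 = 45·0.866025 ≈ 38.9711

Area = 38.97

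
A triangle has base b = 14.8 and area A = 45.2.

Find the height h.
A = ½·b·h  ⇒  h = 2A/b = 2·45.2/14.8 = 90.4/14.8 ≈ 6.10811

h = 6.108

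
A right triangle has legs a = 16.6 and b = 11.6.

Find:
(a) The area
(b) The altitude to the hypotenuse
(a) The legs are perpendicular, so Area = ½·a·b = ½·16.6·11.6 = ½·192.56 = 96.28
(b) Hypotenuse c = √(a² + b²) = √(275.56 + 134.56) = √410.12 ≈ 20.2514
    Area = ½·c·h_c  ⇒  h_c = 2·Area/c = 192.56/20.2514 ≈ 9.50847

Area = 96.28, h_c = 9.508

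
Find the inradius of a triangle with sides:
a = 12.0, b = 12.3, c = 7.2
r = Area/s where s is the semi-perimeter.
s = (12.0 + 12.3 + 7.2)/2 = 31.5/2 = 15.75
Area = √(s(s−a)(s−b)(s−c)) = √(15.75·3.75·3.45·8.55) ≈ √1742.2 ≈ 41.7396
r ≈ 41.7396/15.75 ≈ 2.65013

r = 2.65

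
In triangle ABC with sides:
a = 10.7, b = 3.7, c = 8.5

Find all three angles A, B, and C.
Law of cosines for each angle (a² = 114.49, b² = 13.69, c² = 72.25):
cos(A) = (b² + c² − a²)/(2bc) = (13.69 + 72.25 − 114.49)/(2·3.7·8.5) = -28.55/62.9 ≈ -0.453895  ⇒  A ≈ 116.994°
cos(B) = (a² + c² − b²)/(2ac) = (114.49 + 72.25 − 13.69)/(2·10.7·8.5) = 173.05/181.9 ≈ 0.951347  ⇒  B ≈ 17.9461°
cos(C) = (a² + b² − c²)/(2ab) = (114.49 + 13.69 − 72.25)/(2·10.7·3.7) = 55.93/79.18 ≈ 0.706365  ⇒  C ≈ 45.0601°
Check: A + B + C ≈ 180°

A = 117°, B = 17.95°, C = 45.06°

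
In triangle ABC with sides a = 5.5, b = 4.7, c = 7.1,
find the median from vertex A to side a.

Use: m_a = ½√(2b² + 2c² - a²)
m_a = ½√(2·4.7² + 2·7.1² − 5.5²) = ½√(2·22.09 + 2·50.41 − 30.25) = ½√(44.18 + 100.82 − 30.25) = ½√114.75
√114.75 ≈ 10.7121, so m_a ≈ 5.35607

m_a = 5.356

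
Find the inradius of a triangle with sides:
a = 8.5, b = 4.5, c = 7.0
r = Area/s where s is the semi-perimeter.
s = (8.5 + 4.5 + 7.0)/2 = 20/2 = 10
Area = √(s(s−a)(s−b)(s−c)) = √(10·1.5·5.5·3) ≈ √247.5 ≈ 15.7321
r ≈ 15.7321/10 ≈ 1.57321

r = 1.573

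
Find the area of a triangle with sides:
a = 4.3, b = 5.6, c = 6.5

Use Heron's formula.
s = (4.3 + 5.6 + 6.5)/2 = 16.4/2 = 8.2
s − a = 3.9, s − b = 2.6, s − c = 1.7
s(s−a)(s−b)(s−c) = 8.2·3.9·2.6·1.7 ≈ 141.352
Area = √141.352 ≈ 11.8891

Area = 11.89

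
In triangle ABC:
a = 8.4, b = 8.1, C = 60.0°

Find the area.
Two sides and the included angle (SAS): A = ½·a·b·sin(C) = ½·8.4·8.1·sin(60.0°)
sin(60.0°) ≈ 0.866025
A ≈ ½·68.04·0.866025 = 34.02·0.866025 ≈ 29.4622

Area = 29.46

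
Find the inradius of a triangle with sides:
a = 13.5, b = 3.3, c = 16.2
r = Area/s where s is the semi-perimeter.
s = (13.5 + 3.3 + 16.2)/2 = 33/2 = 16.5
Area = √(s(s−a)(s−b)(s−c)) = √(16.5·3·13.2·0.3) ≈ √196.02 ≈ 14.0007
r ≈ 14.0007/16.5 ≈ 0.848528

r = 0.8485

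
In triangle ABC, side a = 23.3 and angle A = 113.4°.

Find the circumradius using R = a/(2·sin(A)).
R = a/(2·sin(A)) = 23.3/(2·sin(113.4°))
sin(113.4°) ≈ 0.917755
R ≈ 23.3/(2·0.917755) = 23.3/1.83551 ≈ 12.694

R = 12.69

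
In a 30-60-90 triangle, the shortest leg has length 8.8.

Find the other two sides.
In a 30-60-90 triangle the sides are in ratio 1 : √3 : 2 (short leg : long leg : hypotenuse).
Long leg = 8.8·√3 ≈ 8.8·1.73205 ≈ 15.242
Hypotenuse = 2·8.8 = 17.6

Long leg = 8.8√3 = 15.24, Hypotenuse = 17.6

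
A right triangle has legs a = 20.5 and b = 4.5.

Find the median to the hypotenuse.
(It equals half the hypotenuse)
Hypotenuse c = √(a² + b²) = √(420.25 + 20.25) = √440.5 ≈ 20.9881
Median to hypotenuse = c/2 ≈ 20.9881/2 ≈ 10.494

Median = 10.49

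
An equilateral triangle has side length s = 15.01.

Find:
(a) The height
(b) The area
(a) The height splits the triangle into two 30-60-90 halves: h = s·√3/2 = 15.01·1.73205/2 ≈ 25.9981/2 ≈ 12.999
(b) Area = (√3/4)·s² = (√3/4)·15.01² = (√3/4)·225.3001 ≈ 0.433013·225.3001 ≈ 97.5578

Height = 13, Area = 97.56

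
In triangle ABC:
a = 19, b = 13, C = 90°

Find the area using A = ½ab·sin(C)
A = ½·a·b·sin(C) = ½·19·13·sin(90°)
sin(90°) ≈ 1
A ≈ ½·247·1 = 123.5·1 ≈ 123.5

Area = 123.5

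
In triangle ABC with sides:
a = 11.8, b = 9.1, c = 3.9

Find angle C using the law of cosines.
c² = a² + b² − 2ab·cos(C)  ⇒  cos(C) = (a² + b² − c²)/(2ab)
cos(C) = (11.8² + 9.1² − 3.9²)/(2·11.8·9.1) = (139.24 + 82.81 − 15.21)/214.76 = 206.84/214.76 ≈ 0.963122
C = arccos(0.963122) ≈ 15.6087°

C = 15.61°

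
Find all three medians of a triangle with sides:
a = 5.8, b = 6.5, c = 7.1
Median formula: m_a = ½√(2b² + 2c² − a²) (and cyclically). a² = 33.64, b² = 42.25, c² = 50.41.
m_a = ½√(2·42.25 + 2·50.41 − 33.64) = ½√151.68 ≈ ½·12.3158 ≈ 6.15792
m_b = ½√(2·33.64 + 2·50.41 − 42.25) = ½√125.85 ≈ ½·11.2183 ≈ 5.60914
m_c = ½√(2·33.64 + 2·42.25 − 50.41) = ½√101.37 ≈ ½·10.0683 ≈ 5.03413

m_a = 6.158, m_b = 5.609, m_c = 5.034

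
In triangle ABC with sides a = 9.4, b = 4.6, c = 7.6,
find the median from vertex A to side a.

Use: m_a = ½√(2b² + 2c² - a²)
m_a = ½√(2·4.6² + 2·7.6² − 9.4²) = ½√(2·21.16 + 2·57.76 − 88.36) = ½√(42.32 + 115.52 − 88.36) = ½√69.48
√69.48 ≈ 8.33547, so m_a ≈ 4.16773

m_a = 4.168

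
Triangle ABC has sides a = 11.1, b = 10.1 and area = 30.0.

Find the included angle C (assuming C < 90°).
Area = ½·a·b·sin(C)  ⇒  sin(C) = 2·Area/(a·b) = 2·30.0/(11.1·10.1) = 60/112.11 ≈ 0.535189
C = arcsin(0.535189) ≈ 32.3567° (taking the acute solution since C < 90°)

C = 32.36°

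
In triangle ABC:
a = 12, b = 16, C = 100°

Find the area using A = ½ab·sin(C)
A = ½·a·b·sin(C) = ½·12·16·sin(100°)
sin(100°) ≈ 0.984808
A ≈ ½·192·0.984808 = 96·0.984808 ≈ 94.5415

Area = 94.54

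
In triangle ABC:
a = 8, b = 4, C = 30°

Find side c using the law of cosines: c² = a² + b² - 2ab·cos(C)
c² = 8² + 4² − 2·8·4·cos(30°)
cos(30°) ≈ 0.866025
c² ≈ 64 + 16 − 64·(0.866025) ≈ 80 − 55.4256 ≈ 24.5744
c ≈ √24.5744 ≈ 4.95725

c = 4.957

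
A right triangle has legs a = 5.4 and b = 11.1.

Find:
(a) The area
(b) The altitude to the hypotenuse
(a) The legs are perpendicular, so Area = ½·a·b = ½·5.4·11.1 = ½·59.94 = 29.97
(b) Hypotenuse c = √(a² + b²) = √(29.16 + 123.21) = √152.37 ≈ 12.3438
    Area = ½·c·h_c  ⇒  h_c = 2·Area/c = 59.94/12.3438 ≈ 4.85587

Area = 29.97, h_c = 4.856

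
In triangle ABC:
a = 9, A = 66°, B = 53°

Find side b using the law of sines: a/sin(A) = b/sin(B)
a/sin(A) = b/sin(B)  ⇒  b = a·sin(B)/sin(A) = 9·sin(53°)/sin(66°)
sin(53°) ≈ 0.798636, sin(66°) ≈ 0.913545
b ≈ 9·0.798636/0.913545 ≈ 7.18772/0.913545 ≈ 7.86794

b = 7.868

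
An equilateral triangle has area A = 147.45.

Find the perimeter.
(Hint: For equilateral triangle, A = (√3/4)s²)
A = (√3/4)s²  ⇒  s² = 4A/√3 = 4·147.45/√3 = 589.8/1.73205 ≈ 340.521
s ≈ √340.521 ≈ 18.4532
Perimeter = 3s ≈ 3·18.4532 ≈ 55.3596

Perimeter = 55.36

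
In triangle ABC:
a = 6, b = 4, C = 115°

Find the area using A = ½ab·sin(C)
A = ½·a·b·sin(C) = ½·6·4·sin(115°)
sin(115°) ≈ 0.906308
A ≈ ½·24·0.906308 = 12·0.906308 ≈ 10.8757

Area = 10.88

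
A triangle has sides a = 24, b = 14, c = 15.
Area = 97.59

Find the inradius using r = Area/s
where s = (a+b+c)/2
s = (24 + 14 + 15)/2 = 53/2 = 26.5
r = Area/s = 97.59/26.5 ≈ 3.68264

r = 3.683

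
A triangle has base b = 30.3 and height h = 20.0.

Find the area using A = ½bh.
A = ½·b·h = ½·30.3·20.0 = ½·606 = 303

Area = 303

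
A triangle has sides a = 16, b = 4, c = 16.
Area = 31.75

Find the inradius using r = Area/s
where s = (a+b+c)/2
s = (16 + 4 + 16)/2 = 36/2 = 18
r = Area/s = 31.75/18 ≈ 1.76389

r = 1.764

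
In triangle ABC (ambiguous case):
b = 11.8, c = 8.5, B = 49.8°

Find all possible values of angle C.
b/sin(B) = c/sin(C)  ⇒  sin(C) = c·sin(B)/b = 8.5·sin(49.8°)/11.8
sin(49.8°) ≈ 0.763796
sin(C) ≈ 8.5·0.763796/11.8 ≈ 6.49227/11.8 ≈ 0.550192
Candidate 1: C₁ = arcsin(0.550192) ≈ 33.3802°  →  A = 180° − 49.8° − 33.3802° ≈ 96.8198° > 0, valid
Candidate 2: C₂ = 180° − C₁ ≈ 146.62°  →  A = 180° − 49.8° − 146.62° ≈ -16.4198° ≤ 0, not a valid triangle

C = 33.38° (one solution)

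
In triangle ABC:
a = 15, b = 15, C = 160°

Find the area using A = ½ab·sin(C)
A = ½·a·b·sin(C) = ½·15·15·sin(160°)
sin(160°) ≈ 0.34202
A ≈ ½·225·0.34202 = 112.5·0.34202 ≈ 38.4773

Area = 38.48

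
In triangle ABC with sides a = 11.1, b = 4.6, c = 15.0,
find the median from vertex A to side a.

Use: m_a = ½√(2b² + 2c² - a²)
m_a = ½√(2·4.6² + 2·15.0² − 11.1²) = ½√(2·21.16 + 2·225 − 123.21) = ½√(42.32 + 450 − 123.21) = ½√369.11
√369.11 ≈ 19.2122, so m_a ≈ 9.60612

m_a = 9.606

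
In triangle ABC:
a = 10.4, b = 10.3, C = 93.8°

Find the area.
Two sides and the included angle (SAS): A = ½·a·b·sin(C) = ½·10.4·10.3·sin(93.8°)
sin(93.8°) ≈ 0.997801
A ≈ ½·107.12·0.997801 = 53.56·0.997801 ≈ 53.4422

Area = 53.44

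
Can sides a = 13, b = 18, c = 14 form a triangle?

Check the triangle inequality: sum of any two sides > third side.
a + b vs c: 13 + 18 = 31 > 14  ✓
a + c vs b: 13 + 14 = 27 > 18  ✓
b + c vs a: 18 + 14 = 32 > 13  ✓

Yes, triangle inequality satisfied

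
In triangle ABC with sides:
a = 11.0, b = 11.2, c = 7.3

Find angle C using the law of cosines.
c² = a² + b² − 2ab·cos(C)  ⇒  cos(C) = (a² + b² − c²)/(2ab)
cos(C) = (11.0² + 11.2² − 7.3²)/(2·11.0·11.2) = (121 + 125.44 − 53.29)/246.4 = 193.15/246.4 ≈ 0.783888
C = arccos(0.783888) ≈ 38.3821°

C = 38.38°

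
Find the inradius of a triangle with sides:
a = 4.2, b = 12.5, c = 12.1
r = Area/s where s is the semi-perimeter.
s = (4.2 + 12.5 + 12.1)/2 = 28.8/2 = 14.4
Area = √(s(s−a)(s−b)(s−c)) = √(14.4·10.2·1.9·2.3) ≈ √641.866 ≈ 25.3351
r ≈ 25.3351/14.4 ≈ 1.75938

r = 1.759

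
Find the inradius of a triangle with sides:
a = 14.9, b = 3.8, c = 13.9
r = Area/s where s is the semi-perimeter.
s = (14.9 + 3.8 + 13.9)/2 = 32.6/2 = 16.3
Area = √(s(s−a)(s−b)(s−c)) = √(16.3·1.4·12.5·2.4) ≈ √684.6 ≈ 26.1649
r ≈ 26.1649/16.3 ≈ 1.60521

r = 1.605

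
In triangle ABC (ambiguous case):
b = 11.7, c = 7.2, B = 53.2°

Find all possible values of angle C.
b/sin(B) = c/sin(C)  ⇒  sin(C) = c·sin(B)/b = 7.2·sin(53.2°)/11.7
sin(53.2°) ≈ 0.800731
sin(C) ≈ 7.2·0.800731/11.7 ≈ 5.76527/11.7 ≈ 0.492758
Candidate 1: C₁ = arcsin(0.492758) ≈ 29.522°  →  A = 180° − 53.2° − 29.522° ≈ 97.278° > 0, valid
Candidate 2: C₂ = 180° − C₁ ≈ 150.478°  →  A = 180° − 53.2° − 150.478° ≈ -23.678° ≤ 0, not a valid triangle

C = 29.52° (one solution)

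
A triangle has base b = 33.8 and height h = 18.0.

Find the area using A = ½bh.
A = ½·b·h = ½·33.8·18.0 = ½·608.4 = 304.2

Area = 304.2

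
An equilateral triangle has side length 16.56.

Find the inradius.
r = Area/s with s the semi-perimeter.
Area = (√3/4)·16.56² = (√3/4)·274.2336 ≈ 0.433013·274.2336 ≈ 118.747
s = 3·16.56/2 = 24.84
r ≈ 118.747/24.84 ≈ 4.78046
(Equivalently r = side/(2√3) = 16.56/3.4641 ≈ 4.78046.)

r = 4.78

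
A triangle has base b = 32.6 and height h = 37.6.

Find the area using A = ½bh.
A = ½·b·h = ½·32.6·37.6 = ½·1225.76 = 612.88

Area = 612.88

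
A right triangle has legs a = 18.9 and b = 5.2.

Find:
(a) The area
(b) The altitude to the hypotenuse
(a) The legs are perpendicular, so Area = ½·a·b = ½·18.9·5.2 = ½·98.28 = 49.14
(b) Hypotenuse c = √(a² + b²) = √(357.21 + 27.04) = √384.25 ≈ 19.6023
    Area = ½·c·h_c  ⇒  h_c = 2·Area/c = 98.28/19.6023 ≈ 5.0137

Area = 49.14, h_c = 5.014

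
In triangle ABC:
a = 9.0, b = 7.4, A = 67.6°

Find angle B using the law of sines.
a/sin(A) = b/sin(B)  ⇒  sin(B) = b·sin(A)/a = 7.4·sin(67.6°)/9.0
sin(67.6°) ≈ 0.924546
sin(B) ≈ 7.4·0.924546/9.0 ≈ 6.84164/9.0 ≈ 0.760182
B = arcsin(0.760182) ≈ 49.4803°
(Since b ≤ a we need B ≤ A, so the obtuse alternative 180° − 49.4803° ≈ 130.52° is rejected.)

B = 49.48°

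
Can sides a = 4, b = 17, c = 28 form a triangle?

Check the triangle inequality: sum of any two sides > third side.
a + b vs c: 4 + 17 = 21 ≤ 28  ✗
a + c vs b: 4 + 28 = 32 > 17  ✓
b + c vs a: 17 + 28 = 45 > 4  ✓

No: 4 + 17 = 21 is not > 28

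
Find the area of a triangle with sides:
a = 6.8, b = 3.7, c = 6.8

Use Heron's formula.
s = (6.8 + 3.7 + 6.8)/2 = 17.3/2 = 8.65
s − a = 1.85, s − b = 4.95, s − c = 1.85
s(s−a)(s−b)(s−c) = 8.65·1.85·4.95·1.85 ≈ 146.543
Area = √146.543 ≈ 12.1055

Area = 12.11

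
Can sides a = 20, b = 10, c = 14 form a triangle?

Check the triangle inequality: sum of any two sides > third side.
a + b vs c: 20 + 10 = 30 > 14  ✓
a + c vs b: 20 + 14 = 34 > 10  ✓
b + c vs a: 10 + 14 = 24 > 20  ✓

Yes, triangle inequality satisfied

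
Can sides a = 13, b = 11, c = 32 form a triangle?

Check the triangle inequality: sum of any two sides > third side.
a + b vs c: 13 + 11 = 24 ≤ 32  ✗
a + c vs b: 13 + 32 = 45 > 11  ✓
b + c vs a: 11 + 32 = 43 > 13  ✓

No: 13 + 11 = 24 is not > 32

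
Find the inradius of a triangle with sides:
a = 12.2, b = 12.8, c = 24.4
r = Area/s where s is the semi-perimeter.
s = (12.2 + 12.8 + 24.4)/2 = 49.4/2 = 24.7
Area = √(s(s−a)(s−b)(s−c)) = √(24.7·12.5·11.9·0.3) ≈ √1102.24 ≈ 33.2
r ≈ 33.2/24.7 ≈ 1.34413

r = 1.344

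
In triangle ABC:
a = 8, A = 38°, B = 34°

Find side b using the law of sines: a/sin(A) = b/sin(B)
a/sin(A) = b/sin(B)  ⇒  b = a·sin(B)/sin(A) = 8·sin(34°)/sin(38°)
sin(34°) ≈ 0.559193, sin(38°) ≈ 0.615661
b ≈ 8·0.559193/0.615661 ≈ 4.47354/0.615661 ≈ 7.26624

b = 7.266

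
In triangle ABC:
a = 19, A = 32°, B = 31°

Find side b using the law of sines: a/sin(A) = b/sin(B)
a/sin(A) = b/sin(B)  ⇒  b = a·sin(B)/sin(A) = 19·sin(31°)/sin(32°)
sin(31°) ≈ 0.515038, sin(32°) ≈ 0.529919
b ≈ 19·0.515038/0.529919 ≈ 9.78572/0.529919 ≈ 18.4664

b = 18.47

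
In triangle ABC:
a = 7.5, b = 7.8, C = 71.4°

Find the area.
Two sides and the included angle (SAS): A = ½·a·b·sin(C) = ½·7.5·7.8·sin(71.4°)
sin(71.4°) ≈ 0.947768
A ≈ ½·58.5·0.947768 = 29.25·0.947768 ≈ 27.7222

Area = 27.72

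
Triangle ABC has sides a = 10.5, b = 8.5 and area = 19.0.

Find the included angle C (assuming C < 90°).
Area = ½·a·b·sin(C)  ⇒  sin(C) = 2·Area/(a·b) = 2·19.0/(10.5·8.5) = 38/89.25 ≈ 0.42577
C = arcsin(0.42577) ≈ 25.1994° (taking the acute solution since C < 90°)

C = 25.2°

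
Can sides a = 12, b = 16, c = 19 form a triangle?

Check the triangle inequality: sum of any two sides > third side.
a + b vs c: 12 + 16 = 28 > 19  ✓
a + c vs b: 12 + 19 = 31 > 16  ✓
b + c vs a: 16 + 19 = 35 > 12  ✓

Yes, triangle inequality satisfied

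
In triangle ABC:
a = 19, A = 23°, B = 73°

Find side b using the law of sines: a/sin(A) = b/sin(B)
a/sin(A) = b/sin(B)  ⇒  b = a·sin(B)/sin(A) = 19·sin(73°)/sin(23°)
sin(73°) ≈ 0.956305, sin(23°) ≈ 0.390731
b ≈ 19·0.956305/0.390731 ≈ 18.1698/0.390731 ≈ 46.502

b = 46.5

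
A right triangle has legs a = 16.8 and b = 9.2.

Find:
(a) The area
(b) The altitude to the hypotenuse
(a) The legs are perpendicular, so Area = ½·a·b = ½·16.8·9.2 = ½·154.56 = 77.28
(b) Hypotenuse c = √(a² + b²) = √(282.24 + 84.64) = √366.88 ≈ 19.1541
    Area = ½·c·h_c  ⇒  h_c = 2·Area/c = 154.56/19.1541 ≈ 8.06929

Area = 77.28, h_c = 8.069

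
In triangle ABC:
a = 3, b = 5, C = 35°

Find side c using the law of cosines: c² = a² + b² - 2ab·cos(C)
c² = 3² + 5² − 2·3·5·cos(35°)
cos(35°) ≈ 0.819152
c² ≈ 9 + 25 − 30·(0.819152) ≈ 34 − 24.5746 ≈ 9.42544
c ≈ √9.42544 ≈ 3.07009

c = 3.07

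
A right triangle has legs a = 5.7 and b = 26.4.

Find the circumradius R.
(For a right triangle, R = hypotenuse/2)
Hypotenuse c = √(a² + b²) = √(32.49 + 696.96) = √729.45 ≈ 27.0083
R = c/2 ≈ 27.0083/2 ≈ 13.5042

R = 13.5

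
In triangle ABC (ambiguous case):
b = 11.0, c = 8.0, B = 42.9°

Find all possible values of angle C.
b/sin(B) = c/sin(C)  ⇒  sin(C) = c·sin(B)/b = 8.0·sin(42.9°)/11.0
sin(42.9°) ≈ 0.680721
sin(C) ≈ 8.0·0.680721/11.0 ≈ 5.44577/11.0 ≈ 0.49507
Candidate 1: C₁ = arcsin(0.49507) ≈ 29.6743°  →  A = 180° − 42.9° − 29.6743° ≈ 107.426° > 0, valid
Candidate 2: C₂ = 180° − C₁ ≈ 150.326°  →  A = 180° − 42.9° − 150.326° ≈ -13.2257° ≤ 0, not a valid triangle

C = 29.67° (one solution)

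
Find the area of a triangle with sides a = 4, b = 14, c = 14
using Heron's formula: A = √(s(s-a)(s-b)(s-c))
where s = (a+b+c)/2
s = (4 + 14 + 14)/2 = 32/2 = 16
s − a = 12, s − b = 2, s − c = 2
s(s−a)(s−b)(s−c) = 16·12·2·2 = 768
Area = √768 ≈ 27.7128

s = 16.0, Area = 27.71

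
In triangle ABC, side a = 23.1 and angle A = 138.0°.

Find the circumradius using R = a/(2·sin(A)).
R = a/(2·sin(A)) = 23.1/(2·sin(138.0°))
sin(138.0°) ≈ 0.669131
R ≈ 23.1/(2·0.669131) = 23.1/1.33826 ≈ 17.2612

R = 17.26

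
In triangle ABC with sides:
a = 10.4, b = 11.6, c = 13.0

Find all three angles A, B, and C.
Law of cosines for each angle (a² = 108.16, b² = 134.56, c² = 169):
cos(A) = (b² + c² − a²)/(2bc) = (134.56 + 169 − 108.16)/(2·11.6·13.0) = 195.4/301.6 ≈ 0.647878  ⇒  A ≈ 49.6182°
cos(B) = (a² + c² − b²)/(2ac) = (108.16 + 169 − 134.56)/(2·10.4·13.0) = 142.6/270.4 ≈ 0.527367  ⇒  B ≈ 58.1723°
cos(C) = (a² + b² − c²)/(2ab) = (108.16 + 134.56 − 169)/(2·10.4·11.6) = 73.72/241.28 ≈ 0.305537  ⇒  C ≈ 72.2095°
Check: A + B + C ≈ 180°

A = 49.62°, B = 58.17°, C = 72.21°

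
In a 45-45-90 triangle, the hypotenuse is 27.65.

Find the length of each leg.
In a 45-45-90 triangle hypotenuse = leg·√2, so leg = hypotenuse/√2.
Leg = 27.65/√2 ≈ 27.65/1.41421 ≈ 19.5515

Each leg = 19.55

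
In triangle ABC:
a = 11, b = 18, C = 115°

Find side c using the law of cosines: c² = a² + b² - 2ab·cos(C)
c² = 11² + 18² − 2·11·18·cos(115°)
cos(115°) ≈ -0.422618
c² ≈ 121 + 324 − 396·(-0.422618) ≈ 445 + 167.357 ≈ 612.357
c ≈ √612.357 ≈ 24.7458

c = 24.75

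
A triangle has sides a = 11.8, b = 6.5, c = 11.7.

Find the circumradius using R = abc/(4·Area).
First find the area with Heron's formula.
s = (11.8 + 6.5 + 11.7)/2 = 15
Area = √(s(s−a)(s−b)(s−c)) = √(15·3.2·8.5·3.3) ≈ √1346.4 ≈ 36.6933
abc = 11.8·6.5·11.7 = 897.39
R = abc/(4·Area) ≈ 897.39/(4·36.6933) = 897.39/146.773 ≈ 6.11412

R = 6.114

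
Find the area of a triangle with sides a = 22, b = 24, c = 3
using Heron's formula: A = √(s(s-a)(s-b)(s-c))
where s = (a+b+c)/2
s = (22 + 24 + 3)/2 = 49/2 = 24.5
s − a = 2.5, s − b = 0.5, s − c = 21.5
s(s−a)(s−b)(s−c) = 24.5·2.5·0.5·21.5 = 658.4375
Area = √658.4375 ≈ 25.66

s = 24.5, Area = 25.66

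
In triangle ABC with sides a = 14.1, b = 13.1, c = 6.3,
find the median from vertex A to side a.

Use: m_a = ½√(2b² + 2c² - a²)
m_a = ½√(2·13.1² + 2·6.3² − 14.1²) = ½√(2·171.61 + 2·39.69 − 198.81) = ½√(343.22 + 79.38 − 198.81) = ½√223.79
√223.79 ≈ 14.9596, so m_a ≈ 7.47981

m_a = 7.48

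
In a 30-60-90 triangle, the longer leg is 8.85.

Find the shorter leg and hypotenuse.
In a 30-60-90 triangle the sides are in ratio 1 : √3 : 2, so short leg = long leg/√3 and hypotenuse = 2·(short leg).
Short leg = 8.85/√3 ≈ 8.85/1.73205 ≈ 5.10955
Hypotenuse = 2·5.10955 ≈ 10.2191

Short leg = 5.11, Hypotenuse = 10.22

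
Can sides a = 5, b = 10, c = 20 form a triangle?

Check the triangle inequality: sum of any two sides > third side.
a + b vs c: 5 + 10 = 15 ≤ 20  ✗
a + c vs b: 5 + 20 = 25 > 10  ✓
b + c vs a: 10 + 20 = 30 > 5  ✓

No: 5 + 10 = 15 is not > 20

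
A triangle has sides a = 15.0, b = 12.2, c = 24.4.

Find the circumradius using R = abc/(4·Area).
First find the area with Heron's formula.
s = (15.0 + 12.2 + 24.4)/2 = 25.8
Area = √(s(s−a)(s−b)(s−c)) = √(25.8·10.8·13.6·1.4) ≈ √5305.31 ≈ 72.8375
abc = 15.0·12.2·24.4 = 4465.2
R = abc/(4·Area) ≈ 4465.2/(4·72.8375) = 4465.2/291.35 ≈ 15.3259

R = 15.33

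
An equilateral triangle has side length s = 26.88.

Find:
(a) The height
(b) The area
(a) The height splits the triangle into two 30-60-90 halves: h = s·√3/2 = 26.88·1.73205/2 ≈ 46.5575/2 ≈ 23.2788
(b) Area = (√3/4)·s² = (√3/4)·26.88² = (√3/4)·722.5344 ≈ 0.433013·722.5344 ≈ 312.867

Height = 23.28, Area = 312.9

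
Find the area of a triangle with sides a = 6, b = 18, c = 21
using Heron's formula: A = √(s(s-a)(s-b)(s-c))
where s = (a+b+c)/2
s = (6 + 18 + 21)/2 = 45/2 = 22.5
s − a = 16.5, s − b = 4.5, s − c = 1.5
s(s−a)(s−b)(s−c) = 22.5·16.5·4.5·1.5 = 2505.9375
Area = √2505.9375 ≈ 50.0593

s = 22.5, Area = 50.06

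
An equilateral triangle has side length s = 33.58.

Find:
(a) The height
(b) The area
(a) The height splits the triangle into two 30-60-90 halves: h = s·√3/2 = 33.58·1.73205/2 ≈ 58.1623/2 ≈ 29.0811
(b) Area = (√3/4)·s² = (√3/4)·33.58² = (√3/4)·1127.6164 ≈ 0.433013·1127.6164 ≈ 488.272

Height = 29.08, Area = 488.3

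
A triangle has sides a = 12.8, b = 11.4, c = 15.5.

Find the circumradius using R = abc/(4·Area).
First find the area with Heron's formula.
s = (12.8 + 11.4 + 15.5)/2 = 19.85
Area = √(s(s−a)(s−b)(s−c)) = √(19.85·7.05·8.45·4.35) ≈ √5143.94 ≈ 71.7212
abc = 12.8·11.4·15.5 = 2261.76
R = abc/(4·Area) ≈ 2261.76/(4·71.7212) = 2261.76/286.885 ≈ 7.88386

R = 7.884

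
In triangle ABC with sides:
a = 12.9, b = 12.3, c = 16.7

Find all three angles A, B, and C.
Law of cosines for each angle (a² = 166.41, b² = 151.29, c² = 278.89):
cos(A) = (b² + c² − a²)/(2bc) = (151.29 + 278.89 − 166.41)/(2·12.3·16.7) = 263.77/410.82 ≈ 0.642057  ⇒  A ≈ 50.0546°
cos(B) = (a² + c² − b²)/(2ac) = (166.41 + 278.89 − 151.29)/(2·12.9·16.7) = 294.01/430.86 ≈ 0.682379  ⇒  B ≈ 46.9701°
cos(C) = (a² + b² − c²)/(2ab) = (166.41 + 151.29 − 278.89)/(2·12.9·12.3) = 38.81/317.34 ≈ 0.122298  ⇒  C ≈ 82.9753°
Check: A + B + C ≈ 180°

A = 50.05°, B = 46.97°, C = 82.98°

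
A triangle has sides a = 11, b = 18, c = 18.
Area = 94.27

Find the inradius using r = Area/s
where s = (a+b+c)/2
s = (11 + 18 + 18)/2 = 47/2 = 23.5
r = Area/s = 94.27/23.5 ≈ 4.01149

r = 4.011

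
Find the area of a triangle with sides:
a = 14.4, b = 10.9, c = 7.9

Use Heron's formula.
s = (14.4 + 10.9 + 7.9)/2 = 33.2/2 = 16.6
s − a = 2.2, s − b = 5.7, s − c = 8.7
s(s−a)(s−b)(s−c) = 16.6·2.2·5.7·8.7 ≈ 1811.03
Area = √1811.03 ≈ 42.5562

Area = 42.56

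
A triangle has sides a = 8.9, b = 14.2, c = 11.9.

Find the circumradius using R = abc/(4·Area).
First find the area with Heron's formula.
s = (8.9 + 14.2 + 11.9)/2 = 17.5
Area = √(s(s−a)(s−b)(s−c)) = √(17.5·8.6·3.3·5.6) ≈ √2781.24 ≈ 52.7375
abc = 8.9·14.2·11.9 = 1503.922
R = abc/(4·Area) ≈ 1503.922/(4·52.7375) = 1503.922/210.95 ≈ 7.12929

R = 7.129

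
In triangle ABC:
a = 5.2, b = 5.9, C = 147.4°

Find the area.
Two sides and the included angle (SAS): A = ½·a·b·sin(C) = ½·5.2·5.9·sin(147.4°)
sin(147.4°) ≈ 0.538771
A ≈ ½·30.68·0.538771 = 15.34·0.538771 ≈ 8.26474

Area = 8.265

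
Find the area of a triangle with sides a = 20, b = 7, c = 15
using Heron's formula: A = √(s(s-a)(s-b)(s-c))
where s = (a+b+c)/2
s = (20 + 7 + 15)/2 = 42/2 = 21
s − a = 1, s − b = 14, s − c = 6
s(s−a)(s−b)(s−c) = 21·1·14·6 = 1764
Area = √1764 ≈ 42

s = 21.0, Area = 42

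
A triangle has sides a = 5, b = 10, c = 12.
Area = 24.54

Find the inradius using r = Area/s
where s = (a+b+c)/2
s = (5 + 10 + 12)/2 = 27/2 = 13.5
r = Area/s = 24.54/13.5 ≈ 1.81778

r = 1.818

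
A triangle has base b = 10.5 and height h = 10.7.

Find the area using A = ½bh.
A = ½·b·h = ½·10.5·10.7 = ½·112.35 = 56.175

Area = 56.175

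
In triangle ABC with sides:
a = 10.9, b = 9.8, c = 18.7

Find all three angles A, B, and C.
Law of cosines for each angle (a² = 118.81, b² = 96.04, c² = 349.69):
cos(A) = (b² + c² − a²)/(2bc) = (96.04 + 349.69 − 118.81)/(2·9.8·18.7) = 326.92/366.52 ≈ 0.891957  ⇒  A ≈ 26.8798°
cos(B) = (a² + c² − b²)/(2ac) = (118.81 + 349.69 − 96.04)/(2·10.9·18.7) = 372.46/407.66 ≈ 0.913654  ⇒  B ≈ 23.9848°
cos(C) = (a² + b² − c²)/(2ab) = (118.81 + 96.04 − 349.69)/(2·10.9·9.8) = -134.84/213.64 ≈ -0.631155  ⇒  C ≈ 129.135°
Check: A + B + C ≈ 180°

A = 26.88°, B = 23.98°, C = 129.1°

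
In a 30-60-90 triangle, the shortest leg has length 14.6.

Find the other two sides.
In a 30-60-90 triangle the sides are in ratio 1 : √3 : 2 (short leg : long leg : hypotenuse).
Long leg = 14.6·√3 ≈ 14.6·1.73205 ≈ 25.2879
Hypotenuse = 2·14.6 = 29.2

Long leg = 14.6√3 = 25.29, Hypotenuse = 29.2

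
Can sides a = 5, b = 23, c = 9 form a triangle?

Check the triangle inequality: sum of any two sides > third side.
a + b vs c: 5 + 23 = 28 > 9  ✓
a + c vs b: 5 + 9 = 14 ≤ 23  ✗
b + c vs a: 23 + 9 = 32 > 5  ✓

No: 5 + 9 = 14 is not > 23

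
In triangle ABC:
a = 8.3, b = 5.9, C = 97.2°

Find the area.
Two sides and the included angle (SAS): A = ½·a·b·sin(C) = ½·8.3·5.9·sin(97.2°)
sin(97.2°) ≈ 0.992115
A ≈ ½·48.97·0.992115 = 24.485·0.992115 ≈ 24.2919

Area = 24.29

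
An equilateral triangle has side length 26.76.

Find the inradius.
r = Area/s with s the semi-perimeter.
Area = (√3/4)·26.76² = (√3/4)·716.0976 ≈ 0.433013·716.0976 ≈ 310.079
s = 3·26.76/2 = 40.14
r ≈ 310.079/40.14 ≈ 7.72495
(Equivalently r = side/(2√3) = 26.76/3.4641 ≈ 7.72495.)

r = 7.725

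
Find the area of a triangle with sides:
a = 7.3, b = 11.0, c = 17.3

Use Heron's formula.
s = (7.3 + 11.0 + 17.3)/2 = 35.6/2 = 17.8
s − a = 10.5, s − b = 6.8, s − c = 0.5
s(s−a)(s−b)(s−c) = 17.8·10.5·6.8·0.5 ≈ 635.46
Area = √635.46 ≈ 25.2083

Area = 25.21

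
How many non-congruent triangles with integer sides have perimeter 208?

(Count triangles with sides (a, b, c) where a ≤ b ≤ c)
Let a ≤ b ≤ c with a + b + c = 208. The only binding inequality is a + b > c, i.e. 208 − c > c, so c < 208/2; and c ≥ 208/3 since c is the largest side.
So 70 ≤ c ≤ 103. For each c, b runs from ⌈(208 − c)/2⌉ up to c (then a = 208 − b − c satisfies 1 ≤ a ≤ b automatically), giving c − ⌈(208 − c)/2⌉ + 1 choices.
Summing over c: 2 + 3 + 5 + 6 + … + 50 + 51  (34 terms, c = 70, …, 103) = 901
Check (closed form: nearest integer to p²/48 for even p, (p+3)²/48 for odd p): 208²/48 = 43264/48 ≈ 901.33 → 901

901 triangles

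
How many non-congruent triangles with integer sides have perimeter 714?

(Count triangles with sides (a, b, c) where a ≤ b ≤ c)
Let a ≤ b ≤ c with a + b + c = 714. The only binding inequality is a + b > c, i.e. 714 − c > c, so c < 714/2; and c ≥ 714/3 since c is the largest side.
So 238 ≤ c ≤ 356. For each c, b runs from ⌈(714 − c)/2⌉ up to c (then a = 714 − b − c satisfies 1 ≤ a ≤ b automatically), giving c − ⌈(714 − c)/2⌉ + 1 choices.
Summing over c: 1 + 2 + 4 + 5 + … + 176 + 178  (119 terms, c = 238, …, 356) = 10621
Check (closed form: nearest integer to p²/48 for even p, (p+3)²/48 for odd p): 714²/48 = 509796/48 ≈ 10620.75 → 10621

10621 triangles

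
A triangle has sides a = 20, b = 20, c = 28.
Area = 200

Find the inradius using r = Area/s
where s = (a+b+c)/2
s = (20 + 20 + 28)/2 = 68/2 = 34
r = Area/s = 200/34 ≈ 5.88235

r = 5.882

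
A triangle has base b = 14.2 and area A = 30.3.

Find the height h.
A = ½·b·h  ⇒  h = 2A/b = 2·30.3/14.2 = 60.6/14.2 ≈ 4.26761

h = 4.268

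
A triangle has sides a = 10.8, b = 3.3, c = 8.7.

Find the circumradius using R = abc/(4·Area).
First find the area with Heron's formula.
s = (10.8 + 3.3 + 8.7)/2 = 11.4
Area = √(s(s−a)(s−b)(s−c)) = √(11.4·0.6·8.1·2.7) ≈ √149.591 ≈ 12.2307
abc = 10.8·3.3·8.7 = 310.068
R = abc/(4·Area) ≈ 310.068/(4·12.2307) = 310.068/48.9229 ≈ 6.33789

R = 6.338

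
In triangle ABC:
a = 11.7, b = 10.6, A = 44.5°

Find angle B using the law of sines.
a/sin(A) = b/sin(B)  ⇒  sin(B) = b·sin(A)/a = 10.6·sin(44.5°)/11.7
sin(44.5°) ≈ 0.700909
sin(B) ≈ 10.6·0.700909/11.7 ≈ 7.42964/11.7 ≈ 0.635012
B = arcsin(0.635012) ≈ 39.4209°
(Since b ≤ a we need B ≤ A, so the obtuse alternative 180° − 39.4209° ≈ 140.579° is rejected.)

B = 39.42°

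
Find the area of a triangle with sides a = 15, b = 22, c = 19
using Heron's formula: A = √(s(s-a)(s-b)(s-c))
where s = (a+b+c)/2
s = (15 + 22 + 19)/2 = 56/2 = 28
s − a = 13, s − b = 6, s − c = 9
s(s−a)(s−b)(s−c) = 28·13·6·9 = 19656
Area = √19656 ≈ 140.2

s = 28.0, Area = 140.2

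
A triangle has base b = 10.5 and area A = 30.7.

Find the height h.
A = ½·b·h  ⇒  h = 2A/b = 2·30.7/10.5 = 61.4/10.5 ≈ 5.84762

h = 5.848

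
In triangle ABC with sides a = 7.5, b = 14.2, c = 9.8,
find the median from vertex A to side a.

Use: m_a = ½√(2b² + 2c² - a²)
m_a = ½√(2·14.2² + 2·9.8² − 7.5²) = ½√(2·201.64 + 2·96.04 − 56.25) = ½√(403.28 + 192.08 − 56.25) = ½√539.11
√539.11 ≈ 23.2187, so m_a ≈ 11.6094

m_a = 11.61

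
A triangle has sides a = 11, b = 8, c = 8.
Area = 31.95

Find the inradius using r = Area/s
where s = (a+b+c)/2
s = (11 + 8 + 8)/2 = 27/2 = 13.5
r = Area/s = 31.95/13.5 ≈ 2.36667

r = 2.367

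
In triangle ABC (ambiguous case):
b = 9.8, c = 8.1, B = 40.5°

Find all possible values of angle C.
b/sin(B) = c/sin(C)  ⇒  sin(C) = c·sin(B)/b = 8.1·sin(40.5°)/9.8
sin(40.5°) ≈ 0.649448
sin(C) ≈ 8.1·0.649448/9.8 ≈ 5.26053/9.8 ≈ 0.536789
Candidate 1: C₁ = arcsin(0.536789) ≈ 32.4653°  →  A = 180° − 40.5° − 32.4653° ≈ 107.035° > 0, valid
Candidate 2: C₂ = 180° − C₁ ≈ 147.535°  →  A = 180° − 40.5° − 147.535° ≈ -8.0347° ≤ 0, not a valid triangle

C = 32.47° (one solution)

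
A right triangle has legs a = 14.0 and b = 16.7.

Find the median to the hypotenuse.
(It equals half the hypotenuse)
Hypotenuse c = √(a² + b²) = √(196 + 278.89) = √474.89 ≈ 21.792
Median to hypotenuse = c/2 ≈ 21.792/2 ≈ 10.896

Median = 10.9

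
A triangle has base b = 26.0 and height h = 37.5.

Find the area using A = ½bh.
A = ½·b·h = ½·26.0·37.5 = ½·975 = 487.5

Area = 487.5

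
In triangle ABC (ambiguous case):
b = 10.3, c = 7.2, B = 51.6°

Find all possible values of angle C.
b/sin(B) = c/sin(C)  ⇒  sin(C) = c·sin(B)/b = 7.2·sin(51.6°)/10.3
sin(51.6°) ≈ 0.783693
sin(C) ≈ 7.2·0.783693/10.3 ≈ 5.64259/10.3 ≈ 0.547825
Candidate 1: C₁ = arcsin(0.547825) ≈ 33.2179°  →  A = 180° − 51.6° − 33.2179° ≈ 95.1821° > 0, valid
Candidate 2: C₂ = 180° − C₁ ≈ 146.782°  →  A = 180° − 51.6° − 146.782° ≈ -18.3821° ≤ 0, not a valid triangle

C = 33.22° (one solution)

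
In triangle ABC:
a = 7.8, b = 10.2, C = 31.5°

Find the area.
Two sides and the included angle (SAS): A = ½·a·b·sin(C) = ½·7.8·10.2·sin(31.5°)
sin(31.5°) ≈ 0.522499
A ≈ ½·79.56·0.522499 = 39.78·0.522499 ≈ 20.785

Area = 20.78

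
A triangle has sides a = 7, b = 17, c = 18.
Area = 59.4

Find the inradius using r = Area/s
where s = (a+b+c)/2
s = (7 + 17 + 18)/2 = 42/2 = 21
r = Area/s = 59.4/21 ≈ 2.82857

r = 2.829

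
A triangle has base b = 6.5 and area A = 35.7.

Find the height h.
A = ½·b·h  ⇒  h = 2A/b = 2·35.7/6.5 = 71.4/6.5 ≈ 10.9846

h = 10.98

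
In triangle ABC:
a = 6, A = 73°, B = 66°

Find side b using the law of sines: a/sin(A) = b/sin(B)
a/sin(A) = b/sin(B)  ⇒  b = a·sin(B)/sin(A) = 6·sin(66°)/sin(73°)
sin(66°) ≈ 0.913545, sin(73°) ≈ 0.956305
b ≈ 6·0.913545/0.956305 ≈ 5.48127/0.956305 ≈ 5.73172

b = 5.732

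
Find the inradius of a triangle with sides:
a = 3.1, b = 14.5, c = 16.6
r = Area/s where s is the semi-perimeter.
s = (3.1 + 14.5 + 16.6)/2 = 34.2/2 = 17.1
Area = √(s(s−a)(s−b)(s−c)) = √(17.1·14·2.6·0.5) ≈ √311.22 ≈ 17.6414
r ≈ 17.6414/17.1 ≈ 1.03166

r = 1.032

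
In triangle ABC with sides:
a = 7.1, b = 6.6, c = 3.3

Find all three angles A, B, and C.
Law of cosines for each angle (a² = 50.41, b² = 43.56, c² = 10.89):
cos(A) = (b² + c² − a²)/(2bc) = (43.56 + 10.89 − 50.41)/(2·6.6·3.3) = 4.04/43.56 ≈ 0.0927456  ⇒  A ≈ 84.6784°
cos(B) = (a² + c² − b²)/(2ac) = (50.41 + 10.89 − 43.56)/(2·7.1·3.3) = 17.74/46.86 ≈ 0.378574  ⇒  B ≈ 67.7546°
cos(C) = (a² + b² − c²)/(2ab) = (50.41 + 43.56 − 10.89)/(2·7.1·6.6) = 83.08/93.72 ≈ 0.88647  ⇒  C ≈ 27.567°
Check: A + B + C ≈ 180°

A = 84.68°, B = 67.75°, C = 27.57°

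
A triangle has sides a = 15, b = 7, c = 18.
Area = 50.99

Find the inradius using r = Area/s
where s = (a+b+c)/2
s = (15 + 7 + 18)/2 = 40/2 = 20
r = Area/s = 50.99/20 ≈ 2.5495

r = 2.55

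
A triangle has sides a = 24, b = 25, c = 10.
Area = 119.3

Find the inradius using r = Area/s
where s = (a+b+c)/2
s = (24 + 25 + 10)/2 = 59/2 = 29.5
r = Area/s = 119.3/29.5 ≈ 4.04407

r = 4.044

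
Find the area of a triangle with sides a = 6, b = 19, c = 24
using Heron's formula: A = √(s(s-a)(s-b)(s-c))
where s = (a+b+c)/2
s = (6 + 19 + 24)/2 = 49/2 = 24.5
s − a = 18.5, s − b = 5.5, s − c = 0.5
s(s−a)(s−b)(s−c) = 24.5·18.5·5.5·0.5 = 1246.4375
Area = √1246.4375 ≈ 35.3049

s = 24.5, Area = 35.3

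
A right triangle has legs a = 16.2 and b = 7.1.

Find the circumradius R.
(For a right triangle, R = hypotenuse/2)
Hypotenuse c = √(a² + b²) = √(262.44 + 50.41) = √312.85 ≈ 17.6876
R = c/2 ≈ 17.6876/2 ≈ 8.84378

R = 8.844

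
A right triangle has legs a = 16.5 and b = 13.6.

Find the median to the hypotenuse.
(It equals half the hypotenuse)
Hypotenuse c = √(a² + b²) = √(272.25 + 184.96) = √457.21 ≈ 21.3825
Median to hypotenuse = c/2 ≈ 21.3825/2 ≈ 10.6912

Median = 10.69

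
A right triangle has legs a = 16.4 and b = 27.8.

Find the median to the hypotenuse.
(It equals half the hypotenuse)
Hypotenuse c = √(a² + b²) = √(268.96 + 772.84) = √1041.8 ≈ 32.2769
Median to hypotenuse = c/2 ≈ 32.2769/2 ≈ 16.1385

Median = 16.14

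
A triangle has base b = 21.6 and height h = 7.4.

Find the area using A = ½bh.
A = ½·b·h = ½·21.6·7.4 = ½·159.84 = 79.92

Area = 79.92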